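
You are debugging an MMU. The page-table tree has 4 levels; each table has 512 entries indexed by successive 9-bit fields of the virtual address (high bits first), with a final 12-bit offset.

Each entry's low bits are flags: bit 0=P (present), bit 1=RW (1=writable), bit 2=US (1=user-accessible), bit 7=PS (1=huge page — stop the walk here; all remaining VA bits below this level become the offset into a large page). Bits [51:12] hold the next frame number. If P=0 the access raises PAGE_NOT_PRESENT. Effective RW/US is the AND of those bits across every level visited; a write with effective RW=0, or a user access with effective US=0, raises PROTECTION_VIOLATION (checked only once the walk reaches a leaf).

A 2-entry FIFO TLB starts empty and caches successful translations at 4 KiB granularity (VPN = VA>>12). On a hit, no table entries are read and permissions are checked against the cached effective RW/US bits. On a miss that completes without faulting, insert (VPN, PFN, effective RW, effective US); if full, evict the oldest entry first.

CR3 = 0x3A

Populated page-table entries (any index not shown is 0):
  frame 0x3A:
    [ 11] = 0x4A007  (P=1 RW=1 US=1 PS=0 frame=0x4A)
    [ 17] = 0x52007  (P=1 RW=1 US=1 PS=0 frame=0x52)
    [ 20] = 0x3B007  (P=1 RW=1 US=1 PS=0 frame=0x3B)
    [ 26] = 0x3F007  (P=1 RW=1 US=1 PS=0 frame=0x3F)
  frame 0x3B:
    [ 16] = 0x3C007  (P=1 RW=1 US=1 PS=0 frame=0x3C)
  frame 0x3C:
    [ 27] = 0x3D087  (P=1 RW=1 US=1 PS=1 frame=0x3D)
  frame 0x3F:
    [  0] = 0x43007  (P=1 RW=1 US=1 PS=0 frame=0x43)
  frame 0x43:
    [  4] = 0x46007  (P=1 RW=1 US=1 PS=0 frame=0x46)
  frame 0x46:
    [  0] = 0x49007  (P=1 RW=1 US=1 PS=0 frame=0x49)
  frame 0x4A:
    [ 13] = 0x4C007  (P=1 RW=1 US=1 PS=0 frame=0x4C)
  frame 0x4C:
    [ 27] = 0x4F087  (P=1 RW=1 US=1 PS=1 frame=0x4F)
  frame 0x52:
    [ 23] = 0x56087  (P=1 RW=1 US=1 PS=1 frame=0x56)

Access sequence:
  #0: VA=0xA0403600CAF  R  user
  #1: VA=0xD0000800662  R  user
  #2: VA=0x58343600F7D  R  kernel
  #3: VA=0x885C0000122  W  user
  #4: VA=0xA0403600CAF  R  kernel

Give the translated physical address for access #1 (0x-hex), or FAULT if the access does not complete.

Per-access translation:
#0 VA=0xA0403600CAF (r,user):
  lvl0: tbl 0x3A, slot 20 ⇒ 0x3B007 (P1/RW1/US1/PS0)
  lvl1: tbl 0x3B, slot 16 ⇒ 0x3C007 (P1/RW1/US1/PS0)
  lvl2: tbl 0x3C, slot 27 ⇒ 0x3D087 (P1/RW1/US1/PS1)
  ✓ 0x3DCAF (huge @L2)  — 3 lookups
#1 VA=0xD0000800662 (r,user):
  lvl0: tbl 0x3A, slot 26 ⇒ 0x3F007 (P1/RW1/US1/PS0)
  lvl1: tbl 0x3F, slot 0 ⇒ 0x43007 (P1/RW1/US1/PS0)
  lvl2: tbl 0x43, slot 4 ⇒ 0x46007 (P1/RW1/US1/PS0)
  lvl3: tbl 0x46, slot 0 ⇒ 0x49007 (P1/RW1/US1/PS0)
  ✓ 0x49662  — 4 lookups
#2 VA=0x58343600F7D (r,kernel):
  lvl0: tbl 0x3A, slot 11 ⇒ 0x4A007 (P1/RW1/US1/PS0)
  lvl1: tbl 0x4A, slot 13 ⇒ 0x4C007 (P1/RW1/US1/PS0)
  lvl2: tbl 0x4C, slot 27 ⇒ 0x4F087 (P1/RW1/US1/PS1)
  ✓ 0x4FF7D (huge @L2)  — 3 lookups
#3 VA=0x885C0000122 (w,user):
  lvl0: tbl 0x3A, slot 17 ⇒ 0x52007 (P1/RW1/US1/PS0)
  lvl1: tbl 0x52, slot 23 ⇒ 0x56087 (P1/RW1/US1/PS1)
  ✓ 0x56122 (huge @L1)  — 2 lookups
#4 VA=0xA0403600CAF (r,kernel):
  lvl0: tbl 0x3A, slot 20 ⇒ 0x3B007 (P1/RW1/US1/PS0)
  lvl1: tbl 0x3B, slot 16 ⇒ 0x3C007 (P1/RW1/US1/PS0)
  lvl2: tbl 0x3C, slot 27 ⇒ 0x3D087 (P1/RW1/US1/PS1)
  ✓ 0x3DCAF (huge @L2)  — 3 lookups

Access #1 PA: 0x49662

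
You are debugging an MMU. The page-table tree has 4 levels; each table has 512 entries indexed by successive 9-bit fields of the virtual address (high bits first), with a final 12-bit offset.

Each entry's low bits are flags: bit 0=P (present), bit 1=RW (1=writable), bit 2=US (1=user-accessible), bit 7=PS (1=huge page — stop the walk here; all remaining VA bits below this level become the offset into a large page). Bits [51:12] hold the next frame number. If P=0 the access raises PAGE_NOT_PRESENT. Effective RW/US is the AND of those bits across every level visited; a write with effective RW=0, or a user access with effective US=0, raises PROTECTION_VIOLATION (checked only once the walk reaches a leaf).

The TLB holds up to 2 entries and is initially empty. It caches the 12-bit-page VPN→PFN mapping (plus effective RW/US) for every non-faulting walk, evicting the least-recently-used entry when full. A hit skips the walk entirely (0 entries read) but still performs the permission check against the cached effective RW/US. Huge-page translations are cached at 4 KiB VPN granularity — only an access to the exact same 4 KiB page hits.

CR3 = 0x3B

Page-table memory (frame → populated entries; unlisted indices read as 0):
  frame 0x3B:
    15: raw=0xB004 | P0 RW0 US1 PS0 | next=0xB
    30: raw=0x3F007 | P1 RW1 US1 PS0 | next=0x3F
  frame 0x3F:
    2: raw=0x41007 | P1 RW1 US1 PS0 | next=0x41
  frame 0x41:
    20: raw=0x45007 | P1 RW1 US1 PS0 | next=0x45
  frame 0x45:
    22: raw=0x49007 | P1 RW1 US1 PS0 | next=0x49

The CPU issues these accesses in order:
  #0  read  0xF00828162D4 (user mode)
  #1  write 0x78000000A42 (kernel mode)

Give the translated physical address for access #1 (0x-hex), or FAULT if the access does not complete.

Per-access translation:
#0 VA=0xF00828162D4 (r,user):
  lvl0: tbl 0x3B, slot 30 ⇒ 0x3F007 (P1/RW1/US1/PS0)
  lvl1: tbl 0x3F, slot 2 ⇒ 0x41007 (P1/RW1/US1/PS0)
  lvl2: tbl 0x41, slot 20 ⇒ 0x45007 (P1/RW1/US1/PS0)
  lvl3: tbl 0x45, slot 22 ⇒ 0x49007 (P1/RW1/US1/PS0)
  → PA=0x492D4  (4 entries read)
#1 VA=0x78000000A42 (w,kernel):
  lvl0: tbl 0x3B, slot 15 ⇒ 0xB004 (P0/RW0/US1/PS0)
  ⇒ fault: PAGE_NOT_PRESENT  — 1 lookups

Access #1 PA: FAULT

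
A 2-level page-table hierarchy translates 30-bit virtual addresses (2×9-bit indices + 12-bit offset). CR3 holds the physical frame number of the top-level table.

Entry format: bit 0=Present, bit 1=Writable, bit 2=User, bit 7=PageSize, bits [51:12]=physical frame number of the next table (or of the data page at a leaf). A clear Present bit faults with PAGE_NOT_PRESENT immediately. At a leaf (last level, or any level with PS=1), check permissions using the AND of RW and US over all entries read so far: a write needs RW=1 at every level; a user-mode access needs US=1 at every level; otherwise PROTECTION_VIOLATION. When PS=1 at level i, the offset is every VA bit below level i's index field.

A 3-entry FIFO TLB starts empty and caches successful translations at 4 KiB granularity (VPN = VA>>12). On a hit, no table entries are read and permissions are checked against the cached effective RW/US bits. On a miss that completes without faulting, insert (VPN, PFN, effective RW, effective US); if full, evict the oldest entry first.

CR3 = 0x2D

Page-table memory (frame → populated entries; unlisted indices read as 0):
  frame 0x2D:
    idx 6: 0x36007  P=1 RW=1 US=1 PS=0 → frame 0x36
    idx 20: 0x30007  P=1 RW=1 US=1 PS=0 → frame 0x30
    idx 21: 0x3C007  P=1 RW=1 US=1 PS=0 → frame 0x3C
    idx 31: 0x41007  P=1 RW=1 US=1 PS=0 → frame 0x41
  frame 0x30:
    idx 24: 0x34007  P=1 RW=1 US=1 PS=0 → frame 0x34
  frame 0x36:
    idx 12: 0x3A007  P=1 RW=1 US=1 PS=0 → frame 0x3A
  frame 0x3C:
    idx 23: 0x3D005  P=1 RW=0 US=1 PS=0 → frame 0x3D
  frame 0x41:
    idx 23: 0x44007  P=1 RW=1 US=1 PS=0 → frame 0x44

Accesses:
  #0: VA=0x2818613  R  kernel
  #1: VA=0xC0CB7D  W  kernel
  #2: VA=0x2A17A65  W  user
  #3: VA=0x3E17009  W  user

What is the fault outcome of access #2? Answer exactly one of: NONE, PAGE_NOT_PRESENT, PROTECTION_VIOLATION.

Walk each access:
#0 VA=0x2818613 (r,kernel):
  lvl0: tbl 0x2D, slot 20 ⇒ 0x30007 (P1/RW1/US1/PS0)
  lvl1: tbl 0x30, slot 24 ⇒ 0x34007 (P1/RW1/US1/PS0)
  ✓ 0x34613  — 2 lookups
#1 VA=0xC0CB7D (w,kernel):
  lvl0: tbl 0x2D, slot 6 ⇒ 0x36007 (P1/RW1/US1/PS0)
  lvl1: tbl 0x36, slot 12 ⇒ 0x3A007 (P1/RW1/US1/PS0)
  ✓ 0x3AB7D  — 2 lookups
#2 VA=0x2A17A65 (w,user):
  lvl0: tbl 0x2D, slot 21 ⇒ 0x3C007 (P1/RW1/US1/PS0)
  lvl1: tbl 0x3C, slot 23 ⇒ 0x3D005 (P1/RW0/US1/PS0)
  ✗ PROTECTION_VIOLATION  [2 reads]
#3 VA=0x3E17009 (w,user):
  lvl0: tbl 0x2D, slot 31 ⇒ 0x41007 (P1/RW1/US1/PS0)
  lvl1: tbl 0x41, slot 23 ⇒ 0x44007 (P1/RW1/US1/PS0)
  ✓ 0x44009  — 2 lookups

Access #2 fault: PROTECTION_VIOLATION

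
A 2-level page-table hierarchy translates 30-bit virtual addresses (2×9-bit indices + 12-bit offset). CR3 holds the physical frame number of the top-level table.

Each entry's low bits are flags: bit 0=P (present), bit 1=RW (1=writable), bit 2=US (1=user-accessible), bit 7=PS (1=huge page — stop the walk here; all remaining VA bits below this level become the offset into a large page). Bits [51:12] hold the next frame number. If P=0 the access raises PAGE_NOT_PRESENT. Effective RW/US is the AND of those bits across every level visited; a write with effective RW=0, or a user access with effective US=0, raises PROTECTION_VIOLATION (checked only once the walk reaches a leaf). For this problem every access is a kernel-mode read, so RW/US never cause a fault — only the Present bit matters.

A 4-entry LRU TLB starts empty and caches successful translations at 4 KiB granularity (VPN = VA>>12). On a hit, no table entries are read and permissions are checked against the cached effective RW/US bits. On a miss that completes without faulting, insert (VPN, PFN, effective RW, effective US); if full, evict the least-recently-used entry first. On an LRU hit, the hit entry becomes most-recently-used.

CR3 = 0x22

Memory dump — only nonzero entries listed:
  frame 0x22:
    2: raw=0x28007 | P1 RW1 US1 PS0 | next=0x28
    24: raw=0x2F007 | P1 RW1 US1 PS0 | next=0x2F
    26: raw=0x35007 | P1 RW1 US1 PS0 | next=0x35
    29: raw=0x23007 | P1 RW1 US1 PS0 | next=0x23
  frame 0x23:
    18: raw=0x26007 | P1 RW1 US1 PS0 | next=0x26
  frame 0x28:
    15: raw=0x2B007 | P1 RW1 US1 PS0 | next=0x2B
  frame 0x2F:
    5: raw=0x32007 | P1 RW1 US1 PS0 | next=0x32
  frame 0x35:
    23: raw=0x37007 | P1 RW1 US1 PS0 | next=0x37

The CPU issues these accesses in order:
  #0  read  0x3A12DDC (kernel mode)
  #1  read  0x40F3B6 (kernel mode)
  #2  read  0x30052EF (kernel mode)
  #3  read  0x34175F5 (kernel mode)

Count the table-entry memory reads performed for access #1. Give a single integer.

Per-access translation:
#0 VA=0x3A12DDC (r,kernel):
  [0] read 0x22 idx=29: raw=0x23007 flags P=1 W=1 U=1 S=0
  [1] read 0x23 idx=18: raw=0x26007 flags P=1 W=1 U=1 S=0
  → PA=0x26DDC  (2 entries read)
#1 VA=0x40F3B6 (r,kernel):
  [0] read 0x22 idx=2: raw=0x28007 flags P=1 W=1 U=1 S=0
  [1] read 0x28 idx=15: raw=0x2B007 flags P=1 W=1 U=1 S=0
  → PA=0x2B3B6  (2 entries read)
#2 VA=0x30052EF (r,kernel):
  [0] read 0x22 idx=24: raw=0x2F007 flags P=1 W=1 U=1 S=0
  [1] read 0x2F idx=5: raw=0x32007 flags P=1 W=1 U=1 S=0
  → PA=0x322EF  (2 entries read)
#3 VA=0x34175F5 (r,kernel):
  [0] read 0x22 idx=26: raw=0x35007 flags P=1 W=1 U=1 S=0
  [1] read 0x35 idx=23: raw=0x37007 flags P=1 W=1 U=1 S=0
  → PA=0x375F5  (2 entries read)

Entries read for #1: 2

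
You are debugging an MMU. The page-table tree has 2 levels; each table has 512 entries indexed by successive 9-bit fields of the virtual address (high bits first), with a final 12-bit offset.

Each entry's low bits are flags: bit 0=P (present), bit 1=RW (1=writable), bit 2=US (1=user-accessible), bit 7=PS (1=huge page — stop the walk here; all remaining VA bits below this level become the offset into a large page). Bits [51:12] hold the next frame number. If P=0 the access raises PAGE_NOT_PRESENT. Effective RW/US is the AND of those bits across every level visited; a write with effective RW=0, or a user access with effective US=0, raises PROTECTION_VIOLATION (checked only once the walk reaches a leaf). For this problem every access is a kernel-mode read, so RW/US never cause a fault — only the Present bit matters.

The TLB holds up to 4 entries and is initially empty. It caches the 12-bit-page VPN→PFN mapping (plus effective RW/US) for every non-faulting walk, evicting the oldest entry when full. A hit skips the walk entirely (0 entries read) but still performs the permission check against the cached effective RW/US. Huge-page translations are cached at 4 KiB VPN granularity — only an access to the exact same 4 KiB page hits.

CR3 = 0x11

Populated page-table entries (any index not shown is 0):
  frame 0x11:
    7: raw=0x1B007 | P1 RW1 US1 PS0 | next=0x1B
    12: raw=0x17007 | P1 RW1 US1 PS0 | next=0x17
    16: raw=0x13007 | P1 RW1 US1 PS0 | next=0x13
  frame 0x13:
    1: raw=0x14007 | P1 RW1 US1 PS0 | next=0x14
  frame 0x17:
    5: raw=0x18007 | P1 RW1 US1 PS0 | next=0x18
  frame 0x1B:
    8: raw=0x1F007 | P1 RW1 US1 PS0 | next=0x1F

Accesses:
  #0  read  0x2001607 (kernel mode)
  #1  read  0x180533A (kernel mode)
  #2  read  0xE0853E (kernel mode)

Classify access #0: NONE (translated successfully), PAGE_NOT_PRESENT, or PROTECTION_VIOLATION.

Trace:
#0 VA=0x2001607 (r,kernel):
  lvl0: tbl 0x11, slot 16 ⇒ 0x13007 (P1/RW1/US1/PS0)
  lvl1: tbl 0x13, slot 1 ⇒ 0x14007 (P1/RW1/US1/PS0)
  → PA=0x14607  (2 entries read)
#1 VA=0x180533A (r,kernel):
  lvl0: tbl 0x11, slot 12 ⇒ 0x17007 (P1/RW1/US1/PS0)
  lvl1: tbl 0x17, slot 5 ⇒ 0x18007 (P1/RW1/US1/PS0)
  → PA=0x1833A  (2 entries read)
#2 VA=0xE0853E (r,kernel):
  lvl0: tbl 0x11, slot 7 ⇒ 0x1B007 (P1/RW1/US1/PS0)
  lvl1: tbl 0x1B, slot 8 ⇒ 0x1F007 (P1/RW1/US1/PS0)
  → PA=0x1F53E  (2 entries read)

Access #0 fault: NONE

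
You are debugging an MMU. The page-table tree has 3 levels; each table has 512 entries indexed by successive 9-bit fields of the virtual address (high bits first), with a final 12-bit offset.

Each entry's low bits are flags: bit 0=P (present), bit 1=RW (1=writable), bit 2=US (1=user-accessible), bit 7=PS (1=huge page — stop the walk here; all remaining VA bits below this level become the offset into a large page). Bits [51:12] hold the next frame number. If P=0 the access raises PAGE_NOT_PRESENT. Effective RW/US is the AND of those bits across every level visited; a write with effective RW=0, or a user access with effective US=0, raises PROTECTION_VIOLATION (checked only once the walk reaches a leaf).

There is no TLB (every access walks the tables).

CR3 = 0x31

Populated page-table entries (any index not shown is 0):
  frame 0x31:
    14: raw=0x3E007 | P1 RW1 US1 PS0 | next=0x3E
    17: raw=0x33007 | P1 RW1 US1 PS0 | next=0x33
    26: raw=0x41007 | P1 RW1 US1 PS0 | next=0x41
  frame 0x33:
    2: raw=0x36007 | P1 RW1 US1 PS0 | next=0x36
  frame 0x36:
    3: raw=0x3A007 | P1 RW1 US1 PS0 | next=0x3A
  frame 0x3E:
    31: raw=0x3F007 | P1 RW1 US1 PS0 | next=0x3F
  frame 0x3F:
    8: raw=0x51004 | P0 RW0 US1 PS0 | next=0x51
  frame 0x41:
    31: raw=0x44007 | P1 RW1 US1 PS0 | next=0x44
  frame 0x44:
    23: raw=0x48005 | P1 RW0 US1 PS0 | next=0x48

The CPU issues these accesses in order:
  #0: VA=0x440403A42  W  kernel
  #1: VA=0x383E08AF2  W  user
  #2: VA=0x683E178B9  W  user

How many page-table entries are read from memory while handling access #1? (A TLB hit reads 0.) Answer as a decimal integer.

Per-access translation:
#0 VA=0x440403A42 (w,kernel):
  lvl0: tbl 0x31, slot 17 ⇒ 0x33007 (P1/RW1/US1/PS0)
  lvl1: tbl 0x33, slot 2 ⇒ 0x36007 (P1/RW1/US1/PS0)
  lvl2: tbl 0x36, slot 3 ⇒ 0x3A007 (P1/RW1/US1/PS0)
  ⇒ phys 0x3AA42  [3 reads]
#1 VA=0x383E08AF2 (w,user):
  lvl0: tbl 0x31, slot 14 ⇒ 0x3E007 (P1/RW1/US1/PS0)
  lvl1: tbl 0x3E, slot 31 ⇒ 0x3F007 (P1/RW1/US1/PS0)
  lvl2: tbl 0x3F, slot 8 ⇒ 0x51004 (P0/RW0/US1/PS0)
  ✗ PAGE_NOT_PRESENT  [3 reads]
#2 VA=0x683E178B9 (w,user):
  lvl0: tbl 0x31, slot 26 ⇒ 0x41007 (P1/RW1/US1/PS0)
  lvl1: tbl 0x41, slot 31 ⇒ 0x44007 (P1/RW1/US1/PS0)
  lvl2: tbl 0x44, slot 23 ⇒ 0x48005 (P1/RW0/US1/PS0)
  ✗ PROTECTION_VIOLATION  [3 reads]

Entries read for #1: 3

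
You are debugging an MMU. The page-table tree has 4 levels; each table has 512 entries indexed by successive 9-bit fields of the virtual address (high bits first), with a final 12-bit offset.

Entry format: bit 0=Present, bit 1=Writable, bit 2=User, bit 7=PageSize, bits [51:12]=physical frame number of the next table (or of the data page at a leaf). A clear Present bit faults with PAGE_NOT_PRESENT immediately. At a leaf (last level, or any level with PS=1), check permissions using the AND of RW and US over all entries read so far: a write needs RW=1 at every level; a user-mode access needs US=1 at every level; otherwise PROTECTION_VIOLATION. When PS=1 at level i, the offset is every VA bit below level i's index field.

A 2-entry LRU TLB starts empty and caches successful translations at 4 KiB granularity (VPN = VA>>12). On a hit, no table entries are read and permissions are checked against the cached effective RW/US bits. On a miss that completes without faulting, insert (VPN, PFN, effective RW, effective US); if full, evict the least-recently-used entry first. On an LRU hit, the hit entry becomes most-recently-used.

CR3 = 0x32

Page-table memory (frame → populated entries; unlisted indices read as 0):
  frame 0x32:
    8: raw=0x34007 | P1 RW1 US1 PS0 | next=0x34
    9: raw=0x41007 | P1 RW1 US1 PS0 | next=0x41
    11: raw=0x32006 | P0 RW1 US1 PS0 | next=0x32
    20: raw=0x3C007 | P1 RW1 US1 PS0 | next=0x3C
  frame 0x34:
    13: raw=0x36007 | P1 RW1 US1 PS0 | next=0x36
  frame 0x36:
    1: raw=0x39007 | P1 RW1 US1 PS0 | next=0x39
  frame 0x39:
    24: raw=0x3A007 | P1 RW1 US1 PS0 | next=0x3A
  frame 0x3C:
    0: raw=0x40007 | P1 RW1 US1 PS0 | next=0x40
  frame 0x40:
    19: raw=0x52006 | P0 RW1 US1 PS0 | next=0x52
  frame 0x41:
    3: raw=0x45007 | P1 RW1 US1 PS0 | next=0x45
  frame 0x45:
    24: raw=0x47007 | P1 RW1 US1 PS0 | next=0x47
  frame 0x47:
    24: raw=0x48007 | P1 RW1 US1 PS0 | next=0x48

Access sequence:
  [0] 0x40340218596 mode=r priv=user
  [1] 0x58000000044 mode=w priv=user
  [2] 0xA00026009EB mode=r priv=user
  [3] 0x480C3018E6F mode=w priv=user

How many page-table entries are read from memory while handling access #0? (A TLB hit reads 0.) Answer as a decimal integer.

Per-access translation:
#0 VA=0x40340218596 (r,user):
  L0 @0x32[8] → 0x34007  P=1,RW=1,US=1,PS=0
  L1 @0x34[13] → 0x36007  P=1,RW=1,US=1,PS=0
  L2 @0x36[1] → 0x39007  P=1,RW=1,US=1,PS=0
  L3 @0x39[24] → 0x3A007  P=1,RW=1,US=1,PS=0
  ✓ 0x3A596  — 4 lookups
#1 VA=0x58000000044 (w,user):
  L0 @0x32[11] → 0x32006  P=0,RW=1,US=1,PS=0
  → PAGE_NOT_PRESENT  (1 entries read)
#2 VA=0xA00026009EB (r,user):
  L0 @0x32[20] → 0x3C007  P=1,RW=1,US=1,PS=0
  L1 @0x3C[0] → 0x40007  P=1,RW=1,US=1,PS=0
  L2 @0x40[19] → 0x52006  P=0,RW=1,US=1,PS=0
  → PAGE_NOT_PRESENT  (3 entries read)
#3 VA=0x480C3018E6F (w,user):
  L0 @0x32[9] → 0x41007  P=1,RW=1,US=1,PS=0
  L1 @0x41[3] → 0x45007  P=1,RW=1,US=1,PS=0
  L2 @0x45[24] → 0x47007  P=1,RW=1,US=1,PS=0
  L3 @0x47[24] → 0x48007  P=1,RW=1,US=1,PS=0
  ✓ 0x48E6F  — 4 lookups

Entries read for #0: 4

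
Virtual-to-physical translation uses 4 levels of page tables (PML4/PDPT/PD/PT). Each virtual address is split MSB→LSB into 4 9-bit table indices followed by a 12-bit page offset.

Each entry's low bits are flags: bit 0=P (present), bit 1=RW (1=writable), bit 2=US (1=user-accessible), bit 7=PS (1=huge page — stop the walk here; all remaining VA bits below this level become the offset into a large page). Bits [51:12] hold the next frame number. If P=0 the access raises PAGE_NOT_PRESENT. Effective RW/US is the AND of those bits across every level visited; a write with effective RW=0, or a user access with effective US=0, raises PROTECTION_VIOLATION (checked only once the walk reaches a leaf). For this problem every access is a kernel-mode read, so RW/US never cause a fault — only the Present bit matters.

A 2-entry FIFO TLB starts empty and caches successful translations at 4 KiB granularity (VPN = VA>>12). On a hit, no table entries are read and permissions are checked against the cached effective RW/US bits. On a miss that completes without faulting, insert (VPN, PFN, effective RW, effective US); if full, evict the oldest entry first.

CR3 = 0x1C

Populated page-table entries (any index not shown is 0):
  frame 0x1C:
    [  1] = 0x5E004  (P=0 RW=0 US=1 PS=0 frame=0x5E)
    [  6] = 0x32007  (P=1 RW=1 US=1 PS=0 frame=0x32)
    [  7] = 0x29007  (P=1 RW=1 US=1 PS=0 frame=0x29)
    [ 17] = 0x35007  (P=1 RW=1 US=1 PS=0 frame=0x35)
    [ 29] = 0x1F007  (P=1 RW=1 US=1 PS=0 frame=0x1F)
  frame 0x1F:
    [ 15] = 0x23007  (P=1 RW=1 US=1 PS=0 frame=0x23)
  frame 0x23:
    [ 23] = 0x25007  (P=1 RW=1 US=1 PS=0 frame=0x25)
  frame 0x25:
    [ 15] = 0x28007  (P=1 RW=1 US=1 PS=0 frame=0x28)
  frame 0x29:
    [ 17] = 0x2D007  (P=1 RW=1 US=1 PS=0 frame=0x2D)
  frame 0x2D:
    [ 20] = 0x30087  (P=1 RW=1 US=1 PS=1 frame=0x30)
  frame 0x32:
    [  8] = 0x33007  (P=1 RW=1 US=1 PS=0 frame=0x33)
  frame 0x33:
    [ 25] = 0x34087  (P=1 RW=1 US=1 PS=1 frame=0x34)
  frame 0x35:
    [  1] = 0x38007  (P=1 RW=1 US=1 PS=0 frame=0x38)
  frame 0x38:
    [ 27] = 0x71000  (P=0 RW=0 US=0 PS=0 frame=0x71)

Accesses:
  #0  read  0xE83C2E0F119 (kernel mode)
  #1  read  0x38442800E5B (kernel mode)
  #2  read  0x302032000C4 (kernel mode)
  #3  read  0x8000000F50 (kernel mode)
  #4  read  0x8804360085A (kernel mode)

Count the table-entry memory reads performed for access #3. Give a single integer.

Walk each access:
#0 VA=0xE83C2E0F119 (r,kernel):
  L0: frame=0x1C idx=29 entry=0x1F007 [P=1 RW=1 US=1 PS=0]
  L1: frame=0x1F idx=15 entry=0x23007 [P=1 RW=1 US=1 PS=0]
  L2: frame=0x23 idx=23 entry=0x25007 [P=1 RW=1 US=1 PS=0]
  L3: frame=0x25 idx=15 entry=0x28007 [P=1 RW=1 US=1 PS=0]
  → PA=0x28119  (4 entries read)
#1 VA=0x38442800E5B (r,kernel):
  L0: frame=0x1C idx=7 entry=0x29007 [P=1 RW=1 US=1 PS=0]
  L1: frame=0x29 idx=17 entry=0x2D007 [P=1 RW=1 US=1 PS=0]
  L2: frame=0x2D idx=20 entry=0x30087 [P=1 RW=1 US=1 PS=1]
  → PA=0x30E5B (huge @L2)  (3 entries read)
#2 VA=0x302032000C4 (r,kernel):
  L0: frame=0x1C idx=6 entry=0x32007 [P=1 RW=1 US=1 PS=0]
  L1: frame=0x32 idx=8 entry=0x33007 [P=1 RW=1 US=1 PS=0]
  L2: frame=0x33 idx=25 entry=0x34087 [P=1 RW=1 US=1 PS=1]
  → PA=0x340C4 (huge @L2)  (3 entries read)
#3 VA=0x8000000F50 (r,kernel):
  L0: frame=0x1C idx=1 entry=0x5E004 [P=0 RW=0 US=1 PS=0]
  ✗ PAGE_NOT_PRESENT  [1 reads]
#4 VA=0x8804360085A (r,kernel):
  L0: frame=0x1C idx=17 entry=0x35007 [P=1 RW=1 US=1 PS=0]
  L1: frame=0x35 idx=1 entry=0x38007 [P=1 RW=1 US=1 PS=0]
  L2: frame=0x38 idx=27 entry=0x71000 [P=0 RW=0 US=0 PS=0]
  ✗ PAGE_NOT_PRESENT  [3 reads]

Entries read for #3: 1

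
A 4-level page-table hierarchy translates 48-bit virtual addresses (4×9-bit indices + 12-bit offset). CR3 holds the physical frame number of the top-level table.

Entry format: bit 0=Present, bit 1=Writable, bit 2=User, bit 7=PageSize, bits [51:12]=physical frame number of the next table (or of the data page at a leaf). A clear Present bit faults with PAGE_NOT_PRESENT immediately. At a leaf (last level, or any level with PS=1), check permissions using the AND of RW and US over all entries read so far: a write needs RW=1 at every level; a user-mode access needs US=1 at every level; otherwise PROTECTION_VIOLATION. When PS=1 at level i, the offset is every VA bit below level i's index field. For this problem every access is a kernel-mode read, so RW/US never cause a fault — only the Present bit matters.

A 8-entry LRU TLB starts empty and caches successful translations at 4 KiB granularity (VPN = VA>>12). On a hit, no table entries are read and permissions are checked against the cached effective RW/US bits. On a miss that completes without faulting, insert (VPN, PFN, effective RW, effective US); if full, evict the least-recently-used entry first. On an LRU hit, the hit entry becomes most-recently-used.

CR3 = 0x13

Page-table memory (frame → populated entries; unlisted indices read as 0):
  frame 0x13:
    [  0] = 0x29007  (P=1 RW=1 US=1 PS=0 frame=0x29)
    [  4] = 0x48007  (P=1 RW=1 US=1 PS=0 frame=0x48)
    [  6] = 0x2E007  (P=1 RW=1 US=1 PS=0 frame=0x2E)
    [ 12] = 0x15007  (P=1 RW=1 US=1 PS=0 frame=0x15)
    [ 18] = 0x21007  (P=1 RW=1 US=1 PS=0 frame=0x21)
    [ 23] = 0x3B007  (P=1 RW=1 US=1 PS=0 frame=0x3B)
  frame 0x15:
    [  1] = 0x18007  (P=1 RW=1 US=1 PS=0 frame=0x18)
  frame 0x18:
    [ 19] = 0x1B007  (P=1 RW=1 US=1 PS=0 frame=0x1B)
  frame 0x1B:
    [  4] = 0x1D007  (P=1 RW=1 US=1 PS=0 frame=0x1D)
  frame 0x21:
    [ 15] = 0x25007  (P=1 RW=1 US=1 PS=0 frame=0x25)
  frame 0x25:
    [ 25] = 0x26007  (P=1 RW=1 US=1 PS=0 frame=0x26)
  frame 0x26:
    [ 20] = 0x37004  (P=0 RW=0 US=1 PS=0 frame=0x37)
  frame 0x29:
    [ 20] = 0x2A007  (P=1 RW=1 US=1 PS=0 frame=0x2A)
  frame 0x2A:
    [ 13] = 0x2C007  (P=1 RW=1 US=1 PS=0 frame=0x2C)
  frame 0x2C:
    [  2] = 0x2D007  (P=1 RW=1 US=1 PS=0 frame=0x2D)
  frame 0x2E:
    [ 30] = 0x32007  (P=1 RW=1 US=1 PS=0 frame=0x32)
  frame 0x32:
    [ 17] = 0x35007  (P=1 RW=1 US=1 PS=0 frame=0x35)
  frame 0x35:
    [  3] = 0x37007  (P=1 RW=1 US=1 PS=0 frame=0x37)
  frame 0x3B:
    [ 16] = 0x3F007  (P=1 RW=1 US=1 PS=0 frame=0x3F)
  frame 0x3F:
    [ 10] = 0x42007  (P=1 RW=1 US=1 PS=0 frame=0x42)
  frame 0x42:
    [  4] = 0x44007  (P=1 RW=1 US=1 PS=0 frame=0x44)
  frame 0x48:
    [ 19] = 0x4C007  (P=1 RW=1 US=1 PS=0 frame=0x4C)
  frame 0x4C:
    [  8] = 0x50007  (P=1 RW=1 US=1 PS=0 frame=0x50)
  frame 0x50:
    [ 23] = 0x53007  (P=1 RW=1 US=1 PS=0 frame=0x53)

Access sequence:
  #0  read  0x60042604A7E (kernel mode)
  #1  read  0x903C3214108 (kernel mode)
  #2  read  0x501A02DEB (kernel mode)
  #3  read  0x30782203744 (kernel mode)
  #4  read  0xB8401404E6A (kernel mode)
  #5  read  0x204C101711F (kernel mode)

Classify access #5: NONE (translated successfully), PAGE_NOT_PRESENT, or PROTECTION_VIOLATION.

Walk each access:
#0 VA=0x60042604A7E (r,kernel):
  L0: frame=0x13 idx=12 entry=0x15007 [P=1 RW=1 US=1 PS=0]
  L1: frame=0x15 idx=1 entry=0x18007 [P=1 RW=1 US=1 PS=0]
  L2: frame=0x18 idx=19 entry=0x1B007 [P=1 RW=1 US=1 PS=0]
  L3: frame=0x1B idx=4 entry=0x1D007 [P=1 RW=1 US=1 PS=0]
  ✓ 0x1DA7E  — 4 lookups
#1 VA=0x903C3214108 (r,kernel):
  L0: frame=0x13 idx=18 entry=0x21007 [P=1 RW=1 US=1 PS=0]
  L1: frame=0x21 idx=15 entry=0x25007 [P=1 RW=1 US=1 PS=0]
  L2: frame=0x25 idx=25 entry=0x26007 [P=1 RW=1 US=1 PS=0]
  L3: frame=0x26 idx=20 entry=0x37004 [P=0 RW=0 US=1 PS=0]
  → PAGE_NOT_PRESENT  (4 entries read)
#2 VA=0x501A02DEB (r,kernel):
  L0: frame=0x13 idx=0 entry=0x29007 [P=1 RW=1 US=1 PS=0]
  L1: frame=0x29 idx=20 entry=0x2A007 [P=1 RW=1 US=1 PS=0]
  L2: frame=0x2A idx=13 entry=0x2C007 [P=1 RW=1 US=1 PS=0]
  L3: frame=0x2C idx=2 entry=0x2D007 [P=1 RW=1 US=1 PS=0]
  ✓ 0x2DDEB  — 4 lookups
#3 VA=0x30782203744 (r,kernel):
  L0: frame=0x13 idx=6 entry=0x2E007 [P=1 RW=1 US=1 PS=0]
  L1: frame=0x2E idx=30 entry=0x32007 [P=1 RW=1 US=1 PS=0]
  L2: frame=0x32 idx=17 entry=0x35007 [P=1 RW=1 US=1 PS=0]
  L3: frame=0x35 idx=3 entry=0x37007 [P=1 RW=1 US=1 PS=0]
  ✓ 0x37744  — 4 lookups
#4 VA=0xB8401404E6A (r,kernel):
  L0: frame=0x13 idx=23 entry=0x3B007 [P=1 RW=1 US=1 PS=0]
  L1: frame=0x3B idx=16 entry=0x3F007 [P=1 RW=1 US=1 PS=0]
  L2: frame=0x3F idx=10 entry=0x42007 [P=1 RW=1 US=1 PS=0]
  L3: frame=0x42 idx=4 entry=0x44007 [P=1 RW=1 US=1 PS=0]
  ✓ 0x44E6A  — 4 lookups
#5 VA=0x204C101711F (r,kernel):
  L0: frame=0x13 idx=4 entry=0x48007 [P=1 RW=1 US=1 PS=0]
  L1: frame=0x48 idx=19 entry=0x4C007 [P=1 RW=1 US=1 PS=0]
  L2: frame=0x4C idx=8 entry=0x50007 [P=1 RW=1 US=1 PS=0]
  L3: frame=0x50 idx=23 entry=0x53007 [P=1 RW=1 US=1 PS=0]
  ✓ 0x5311F  — 4 lookups

Access #5 fault: NONE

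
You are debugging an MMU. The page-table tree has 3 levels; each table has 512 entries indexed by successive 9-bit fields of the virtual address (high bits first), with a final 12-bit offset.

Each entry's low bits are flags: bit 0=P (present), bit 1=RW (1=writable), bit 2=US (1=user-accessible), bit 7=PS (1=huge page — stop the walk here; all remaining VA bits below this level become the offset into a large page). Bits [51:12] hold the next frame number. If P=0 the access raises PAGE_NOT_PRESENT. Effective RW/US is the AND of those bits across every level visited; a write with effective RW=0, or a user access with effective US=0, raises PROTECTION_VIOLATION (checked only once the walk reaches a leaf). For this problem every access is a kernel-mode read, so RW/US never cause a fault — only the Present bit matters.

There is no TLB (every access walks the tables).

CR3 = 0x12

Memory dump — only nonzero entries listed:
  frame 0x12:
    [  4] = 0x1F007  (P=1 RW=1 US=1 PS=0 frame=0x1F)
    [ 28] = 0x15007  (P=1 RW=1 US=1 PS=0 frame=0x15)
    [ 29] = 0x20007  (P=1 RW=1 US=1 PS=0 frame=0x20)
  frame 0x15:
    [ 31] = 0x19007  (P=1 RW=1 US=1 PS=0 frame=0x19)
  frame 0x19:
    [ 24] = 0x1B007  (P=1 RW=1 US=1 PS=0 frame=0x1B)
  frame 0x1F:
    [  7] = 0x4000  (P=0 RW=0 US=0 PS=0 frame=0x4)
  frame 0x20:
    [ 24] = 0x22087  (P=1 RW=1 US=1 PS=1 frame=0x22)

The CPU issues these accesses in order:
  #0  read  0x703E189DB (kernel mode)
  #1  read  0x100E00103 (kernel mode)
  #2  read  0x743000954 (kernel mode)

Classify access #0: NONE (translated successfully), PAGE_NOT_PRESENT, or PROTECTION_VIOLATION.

Per-access translation:
#0 VA=0x703E189DB (r,kernel):
  L0 @0x12[28] → 0x15007  P=1,RW=1,US=1,PS=0
  L1 @0x15[31] → 0x19007  P=1,RW=1,US=1,PS=0
  L2 @0x19[24] → 0x1B007  P=1,RW=1,US=1,PS=0
  ✓ 0x1B9DB  — 3 lookups
#1 VA=0x100E00103 (r,kernel):
  L0 @0x12[4] → 0x1F007  P=1,RW=1,US=1,PS=0
  L1 @0x1F[7] → 0x4000  P=0,RW=0,US=0,PS=0
  ✗ PAGE_NOT_PRESENT  [2 reads]
#2 VA=0x743000954 (r,kernel):
  L0 @0x12[29] → 0x20007  P=1,RW=1,US=1,PS=0
  L1 @0x20[24] → 0x22087  P=1,RW=1,US=1,PS=1
  ✓ 0x22954 (huge @L1)  — 2 lookups

Access #0 fault: NONE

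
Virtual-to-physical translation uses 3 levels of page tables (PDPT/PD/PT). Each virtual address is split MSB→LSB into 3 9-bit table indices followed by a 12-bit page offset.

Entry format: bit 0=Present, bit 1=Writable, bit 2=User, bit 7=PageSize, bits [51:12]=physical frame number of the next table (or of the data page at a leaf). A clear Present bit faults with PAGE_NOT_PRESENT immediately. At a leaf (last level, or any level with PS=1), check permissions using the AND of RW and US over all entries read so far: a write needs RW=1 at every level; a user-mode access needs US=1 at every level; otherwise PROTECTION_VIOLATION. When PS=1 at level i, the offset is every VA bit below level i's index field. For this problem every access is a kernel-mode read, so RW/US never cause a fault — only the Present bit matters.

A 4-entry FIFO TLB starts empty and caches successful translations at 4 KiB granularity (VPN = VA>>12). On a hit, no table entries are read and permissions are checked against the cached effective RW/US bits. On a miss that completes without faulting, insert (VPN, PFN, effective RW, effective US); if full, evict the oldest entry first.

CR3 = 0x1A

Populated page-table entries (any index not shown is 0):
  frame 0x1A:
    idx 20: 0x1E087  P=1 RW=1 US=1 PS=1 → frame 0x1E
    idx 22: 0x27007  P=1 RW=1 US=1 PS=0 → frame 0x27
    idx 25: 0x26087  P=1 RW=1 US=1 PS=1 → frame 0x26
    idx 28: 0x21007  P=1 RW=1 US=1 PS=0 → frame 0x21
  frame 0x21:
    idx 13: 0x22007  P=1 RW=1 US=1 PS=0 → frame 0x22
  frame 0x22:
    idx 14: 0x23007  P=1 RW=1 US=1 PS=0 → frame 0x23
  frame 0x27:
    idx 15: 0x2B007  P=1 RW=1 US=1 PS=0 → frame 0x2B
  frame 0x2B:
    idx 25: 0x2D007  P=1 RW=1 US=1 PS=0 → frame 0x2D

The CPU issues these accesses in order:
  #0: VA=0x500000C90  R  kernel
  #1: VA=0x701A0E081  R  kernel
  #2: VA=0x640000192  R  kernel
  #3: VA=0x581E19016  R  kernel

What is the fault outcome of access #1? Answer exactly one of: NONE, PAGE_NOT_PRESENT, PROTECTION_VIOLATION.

Trace:
#0 VA=0x500000C90 (r,kernel):
  [0] read 0x1A idx=20: raw=0x1E087 flags P=1 W=1 U=1 S=1
  ✓ 0x1EC90 (huge @L0)  — 1 lookups
#1 VA=0x701A0E081 (r,kernel):
  [0] read 0x1A idx=28: raw=0x21007 flags P=1 W=1 U=1 S=0
  [1] read 0x21 idx=13: raw=0x22007 flags P=1 W=1 U=1 S=0
  [2] read 0x22 idx=14: raw=0x23007 flags P=1 W=1 U=1 S=0
  ✓ 0x23081  — 3 lookups
#2 VA=0x640000192 (r,kernel):
  [0] read 0x1A idx=25: raw=0x26087 flags P=1 W=1 U=1 S=1
  ✓ 0x26192 (huge @L0)  — 1 lookups
#3 VA=0x581E19016 (r,kernel):
  [0] read 0x1A idx=22: raw=0x27007 flags P=1 W=1 U=1 S=0
  [1] read 0x27 idx=15: raw=0x2B007 flags P=1 W=1 U=1 S=0
  [2] read 0x2B idx=25: raw=0x2D007 flags P=1 W=1 U=1 S=0
  ✓ 0x2D016  — 3 lookups

Access #1 fault: NONE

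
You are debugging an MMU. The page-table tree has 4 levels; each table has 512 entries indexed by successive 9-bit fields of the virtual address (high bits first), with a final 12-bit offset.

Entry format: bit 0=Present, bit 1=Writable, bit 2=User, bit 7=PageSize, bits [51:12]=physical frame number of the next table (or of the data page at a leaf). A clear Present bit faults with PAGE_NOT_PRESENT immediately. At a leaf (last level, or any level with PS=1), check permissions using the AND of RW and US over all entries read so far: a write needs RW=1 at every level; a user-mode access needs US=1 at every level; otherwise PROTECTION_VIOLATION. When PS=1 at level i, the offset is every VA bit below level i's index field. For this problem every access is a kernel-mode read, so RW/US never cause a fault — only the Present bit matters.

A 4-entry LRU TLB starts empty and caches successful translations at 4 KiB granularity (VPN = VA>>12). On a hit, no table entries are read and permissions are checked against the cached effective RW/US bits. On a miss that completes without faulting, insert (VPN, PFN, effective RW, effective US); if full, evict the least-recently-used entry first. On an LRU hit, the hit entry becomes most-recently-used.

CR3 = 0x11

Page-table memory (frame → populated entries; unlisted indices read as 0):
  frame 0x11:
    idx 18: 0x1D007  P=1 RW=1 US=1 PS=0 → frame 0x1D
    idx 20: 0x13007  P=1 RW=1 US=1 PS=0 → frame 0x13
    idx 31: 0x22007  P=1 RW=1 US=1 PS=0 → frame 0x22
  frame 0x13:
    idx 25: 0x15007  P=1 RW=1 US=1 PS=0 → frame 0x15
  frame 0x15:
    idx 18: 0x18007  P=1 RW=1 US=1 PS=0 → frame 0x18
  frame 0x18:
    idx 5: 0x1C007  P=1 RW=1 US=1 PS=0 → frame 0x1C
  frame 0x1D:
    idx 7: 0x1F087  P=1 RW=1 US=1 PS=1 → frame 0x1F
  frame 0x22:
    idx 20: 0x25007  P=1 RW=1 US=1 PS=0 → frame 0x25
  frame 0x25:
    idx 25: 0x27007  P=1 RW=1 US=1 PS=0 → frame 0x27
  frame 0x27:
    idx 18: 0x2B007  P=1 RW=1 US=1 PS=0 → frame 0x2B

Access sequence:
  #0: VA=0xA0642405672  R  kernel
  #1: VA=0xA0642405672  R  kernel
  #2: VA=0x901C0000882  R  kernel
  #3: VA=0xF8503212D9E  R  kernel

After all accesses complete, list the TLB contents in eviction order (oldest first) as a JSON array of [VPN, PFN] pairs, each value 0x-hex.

Walk each access:
#0 VA=0xA0642405672 (r,kernel):
  L0: frame=0x11 idx=20 entry=0x13007 [P=1 RW=1 US=1 PS=0]
  L1: frame=0x13 idx=25 entry=0x15007 [P=1 RW=1 US=1 PS=0]
  L2: frame=0x15 idx=18 entry=0x18007 [P=1 RW=1 US=1 PS=0]
  L3: frame=0x18 idx=5 entry=0x1C007 [P=1 RW=1 US=1 PS=0]
  ⇒ phys 0x1C672  [4 reads]
#1 VA=0xA0642405672 (r,kernel):
  TLB hit vpn=0xA0642405 → PA=0x1C672
#2 VA=0x901C0000882 (r,kernel):
  L0: frame=0x11 idx=18 entry=0x1D007 [P=1 RW=1 US=1 PS=0]
  L1: frame=0x1D idx=7 entry=0x1F087 [P=1 RW=1 US=1 PS=1]
  ⇒ phys 0x1F882 (huge @L1)  [2 reads]
#3 VA=0xF8503212D9E (r,kernel):
  L0: frame=0x11 idx=31 entry=0x22007 [P=1 RW=1 US=1 PS=0]
  L1: frame=0x22 idx=20 entry=0x25007 [P=1 RW=1 US=1 PS=0]
  L2: frame=0x25 idx=25 entry=0x27007 [P=1 RW=1 US=1 PS=0]
  L3: frame=0x27 idx=18 entry=0x2B007 [P=1 RW=1 US=1 PS=0]
  ⇒ phys 0x2BD9E  [4 reads]

TLB: [["0xA0642405", "0x1C"], ["0x901C0000", "0x1F"], ["0xF8503212", "0x2B"]]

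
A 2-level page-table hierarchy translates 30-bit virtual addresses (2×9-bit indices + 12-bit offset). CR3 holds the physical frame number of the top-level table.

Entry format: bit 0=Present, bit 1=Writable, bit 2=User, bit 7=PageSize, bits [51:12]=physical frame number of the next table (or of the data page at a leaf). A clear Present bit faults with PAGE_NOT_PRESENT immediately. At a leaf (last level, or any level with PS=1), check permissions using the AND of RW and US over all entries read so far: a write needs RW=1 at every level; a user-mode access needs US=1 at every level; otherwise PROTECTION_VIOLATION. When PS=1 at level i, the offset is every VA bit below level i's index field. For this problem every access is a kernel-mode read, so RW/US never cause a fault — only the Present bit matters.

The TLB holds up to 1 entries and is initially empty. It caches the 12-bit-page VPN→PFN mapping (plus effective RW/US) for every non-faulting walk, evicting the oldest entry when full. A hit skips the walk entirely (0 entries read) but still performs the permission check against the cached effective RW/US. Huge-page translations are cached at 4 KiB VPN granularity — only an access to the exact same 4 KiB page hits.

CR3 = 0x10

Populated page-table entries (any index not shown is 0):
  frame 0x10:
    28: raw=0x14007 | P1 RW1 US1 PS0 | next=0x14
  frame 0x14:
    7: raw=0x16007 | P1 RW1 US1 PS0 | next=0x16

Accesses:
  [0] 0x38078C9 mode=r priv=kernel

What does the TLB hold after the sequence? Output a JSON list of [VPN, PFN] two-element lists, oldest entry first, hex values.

Trace:
#0 VA=0x38078C9 (r,kernel):
  [0] read 0x10 idx=28: raw=0x14007 flags P=1 W=1 U=1 S=0
  [1] read 0x14 idx=7: raw=0x16007 flags P=1 W=1 U=1 S=0
  → PA=0x168C9  (2 entries read)

TLB: [["0x3807", "0x16"]]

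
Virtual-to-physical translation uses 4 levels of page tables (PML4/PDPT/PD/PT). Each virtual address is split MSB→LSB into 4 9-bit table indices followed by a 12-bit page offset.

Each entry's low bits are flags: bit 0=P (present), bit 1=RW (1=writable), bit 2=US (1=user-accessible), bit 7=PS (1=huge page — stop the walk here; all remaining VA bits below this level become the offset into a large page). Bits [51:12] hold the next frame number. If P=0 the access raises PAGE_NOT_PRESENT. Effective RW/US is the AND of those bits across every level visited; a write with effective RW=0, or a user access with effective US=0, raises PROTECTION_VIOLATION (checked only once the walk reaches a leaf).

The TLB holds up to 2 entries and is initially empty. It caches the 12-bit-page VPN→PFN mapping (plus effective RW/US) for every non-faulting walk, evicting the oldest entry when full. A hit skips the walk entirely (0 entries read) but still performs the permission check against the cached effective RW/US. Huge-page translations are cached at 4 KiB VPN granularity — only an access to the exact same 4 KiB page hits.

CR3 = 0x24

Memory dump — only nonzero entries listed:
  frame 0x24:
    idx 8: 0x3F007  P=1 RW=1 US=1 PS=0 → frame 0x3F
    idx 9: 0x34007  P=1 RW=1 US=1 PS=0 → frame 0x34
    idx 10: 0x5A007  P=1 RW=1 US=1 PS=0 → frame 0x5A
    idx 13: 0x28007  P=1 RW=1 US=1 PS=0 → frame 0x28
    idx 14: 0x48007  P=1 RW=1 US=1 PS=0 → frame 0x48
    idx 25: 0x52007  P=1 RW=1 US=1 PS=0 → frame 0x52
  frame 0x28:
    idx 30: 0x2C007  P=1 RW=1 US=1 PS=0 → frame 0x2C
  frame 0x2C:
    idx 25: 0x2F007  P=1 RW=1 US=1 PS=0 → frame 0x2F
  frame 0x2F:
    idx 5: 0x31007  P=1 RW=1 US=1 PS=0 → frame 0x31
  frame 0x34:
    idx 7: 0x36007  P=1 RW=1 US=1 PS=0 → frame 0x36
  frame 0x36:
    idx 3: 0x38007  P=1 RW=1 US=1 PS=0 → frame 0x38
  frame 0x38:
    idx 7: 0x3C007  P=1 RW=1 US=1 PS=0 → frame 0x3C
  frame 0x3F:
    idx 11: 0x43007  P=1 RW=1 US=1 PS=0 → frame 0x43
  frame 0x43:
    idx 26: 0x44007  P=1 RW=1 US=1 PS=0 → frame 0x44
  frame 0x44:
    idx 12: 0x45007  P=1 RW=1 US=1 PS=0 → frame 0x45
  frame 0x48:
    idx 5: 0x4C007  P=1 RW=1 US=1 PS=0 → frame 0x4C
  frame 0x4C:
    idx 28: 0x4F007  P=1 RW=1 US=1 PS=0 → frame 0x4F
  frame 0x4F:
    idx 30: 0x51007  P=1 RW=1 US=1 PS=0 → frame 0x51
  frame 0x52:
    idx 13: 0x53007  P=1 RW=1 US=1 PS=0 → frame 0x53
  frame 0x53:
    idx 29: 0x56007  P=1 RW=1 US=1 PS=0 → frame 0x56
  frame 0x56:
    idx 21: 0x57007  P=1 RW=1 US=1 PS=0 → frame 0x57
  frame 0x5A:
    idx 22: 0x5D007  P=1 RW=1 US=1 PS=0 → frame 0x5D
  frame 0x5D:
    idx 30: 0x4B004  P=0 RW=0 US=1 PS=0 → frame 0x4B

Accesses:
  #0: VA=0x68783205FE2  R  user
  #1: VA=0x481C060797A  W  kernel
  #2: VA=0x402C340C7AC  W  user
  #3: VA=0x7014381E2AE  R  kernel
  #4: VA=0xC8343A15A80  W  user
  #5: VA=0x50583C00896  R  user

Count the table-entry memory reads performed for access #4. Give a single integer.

Trace:
#0 VA=0x68783205FE2 (r,user):
  L0 @0x24[13] → 0x28007  P=1,RW=1,US=1,PS=0
  L1 @0x28[30] → 0x2C007  P=1,RW=1,US=1,PS=0
  L2 @0x2C[25] → 0x2F007  P=1,RW=1,US=1,PS=0
  L3 @0x2F[5] → 0x31007  P=1,RW=1,US=1,PS=0
  ✓ 0x31FE2  — 4 lookups
#1 VA=0x481C060797A (w,kernel):
  L0 @0x24[9] → 0x34007  P=1,RW=1,US=1,PS=0
  L1 @0x34[7] → 0x36007  P=1,RW=1,US=1,PS=0
  L2 @0x36[3] → 0x38007  P=1,RW=1,US=1,PS=0
  L3 @0x38[7] → 0x3C007  P=1,RW=1,US=1,PS=0
  ✓ 0x3C97A  — 4 lookups
#2 VA=0x402C340C7AC (w,user):
  L0 @0x24[8] → 0x3F007  P=1,RW=1,US=1,PS=0
  L1 @0x3F[11] → 0x43007  P=1,RW=1,US=1,PS=0
  L2 @0x43[26] → 0x44007  P=1,RW=1,US=1,PS=0
  L3 @0x44[12] → 0x45007  P=1,RW=1,US=1,PS=0
  ✓ 0x457AC  — 4 lookups
#3 VA=0x7014381E2AE (r,kernel):
  L0 @0x24[14] → 0x48007  P=1,RW=1,US=1,PS=0
  L1 @0x48[5] → 0x4C007  P=1,RW=1,US=1,PS=0
  L2 @0x4C[28] → 0x4F007  P=1,RW=1,US=1,PS=0
  L3 @0x4F[30] → 0x51007  P=1,RW=1,US=1,PS=0
  ✓ 0x512AE  — 4 lookups
#4 VA=0xC8343A15A80 (w,user):
  L0 @0x24[25] → 0x52007  P=1,RW=1,US=1,PS=0
  L1 @0x52[13] → 0x53007  P=1,RW=1,US=1,PS=0
  L2 @0x53[29] → 0x56007  P=1,RW=1,US=1,PS=0
  L3 @0x56[21] → 0x57007  P=1,RW=1,US=1,PS=0
  ✓ 0x57A80  — 4 lookups
#5 VA=0x50583C00896 (r,user):
  L0 @0x24[10] → 0x5A007  P=1,RW=1,US=1,PS=0
  L1 @0x5A[22] → 0x5D007  P=1,RW=1,US=1,PS=0
  L2 @0x5D[30] → 0x4B004  P=0,RW=0,US=1,PS=0
  → PAGE_NOT_PRESENT  (3 entries read)

Entries read for #4: 4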